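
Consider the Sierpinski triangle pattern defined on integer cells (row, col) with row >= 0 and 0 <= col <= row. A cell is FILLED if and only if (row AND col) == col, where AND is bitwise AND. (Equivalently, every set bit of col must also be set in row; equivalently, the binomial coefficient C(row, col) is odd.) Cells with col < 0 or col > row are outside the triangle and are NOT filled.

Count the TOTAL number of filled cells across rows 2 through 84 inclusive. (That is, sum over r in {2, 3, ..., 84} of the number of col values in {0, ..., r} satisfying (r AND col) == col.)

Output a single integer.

r2=10 pc1: +2 =2
r3=11 pc2: +4 =6
r4=100 pc1: +2 =8
r5=101 pc2: +4 =12
r6=110 pc2: +4 =16
r7=111 pc3: +8 =24
r8=1000 pc1: +2 =26
r9=1001 pc2: +4 =30
r10=1010 pc2: +4 =34
r11=1011 pc3: +8 =42
r12=1100 pc2: +4 =46
r13=1101 pc3: +8 =54
r14=1110 pc3: +8 =62
r15=1111 pc4: +16 =78
r16=10000 pc1: +2 =80
r17=10001 pc2: +4 =84
r18=10010 pc2: +4 =88
r19=10011 pc3: +8 =96
r20=10100 pc2: +4 =100
r21=10101 pc3: +8 =108
r22=10110 pc3: +8 =116
r23=10111 pc4: +16 =132
r24=11000 pc2: +4 =136
r25=11001 pc3: +8 =144
r26=11010 pc3: +8 =152
r27=11011 pc4: +16 =168
r28=11100 pc3: +8 =176
r29=11101 pc4: +16 =192
r30=11110 pc4: +16 =208
r31=11111 pc5: +32 =240
r32=100000 pc1: +2 =242
r33=100001 pc2: +4 =246
r34=100010 pc2: +4 =250
r35=100011 pc3: +8 =258
r36=100100 pc2: +4 =262
r37=100101 pc3: +8 =270
r38=100110 pc3: +8 =278
r39=100111 pc4: +16 =294
r40=101000 pc2: +4 =298
r41=101001 pc3: +8 =306
r42=101010 pc3: +8 =314
r43=101011 pc4: +16 =330
r44=101100 pc3: +8 =338
r45=101101 pc4: +16 =354
r46=101110 pc4: +16 =370
r47=101111 pc5: +32 =402
r48=110000 pc2: +4 =406
r49=110001 pc3: +8 =414
r50=110010 pc3: +8 =422
r51=110011 pc4: +16 =438
r52=110100 pc3: +8 =446
r53=110101 pc4: +16 =462
r54=110110 pc4: +16 =478
r55=110111 pc5: +32 =510
r56=111000 pc3: +8 =518
r57=111001 pc4: +16 =534
r58=111010 pc4: +16 =550
r59=111011 pc5: +32 =582
r60=111100 pc4: +16 =598
r61=111101 pc5: +32 =630
r62=111110 pc5: +32 =662
r63=111111 pc6: +64 =726
r64=1000000 pc1: +2 =728
r65=1000001 pc2: +4 =732
r66=1000010 pc2: +4 =736
r67=1000011 pc3: +8 =744
r68=1000100 pc2: +4 =748
r69=1000101 pc3: +8 =756
r70=1000110 pc3: +8 =764
r71=1000111 pc4: +16 =780
r72=1001000 pc2: +4 =784
r73=1001001 pc3: +8 =792
r74=1001010 pc3: +8 =800
r75=1001011 pc4: +16 =816
r76=1001100 pc3: +8 =824
r77=1001101 pc4: +16 =840
r78=1001110 pc4: +16 =856
r79=1001111 pc5: +32 =888
r80=1010000 pc2: +4 =892
r81=1010001 pc3: +8 =900
r82=1010010 pc3: +8 =908
r83=1010011 pc4: +16 =924
r84=1010100 pc3: +8 =932

Answer: 932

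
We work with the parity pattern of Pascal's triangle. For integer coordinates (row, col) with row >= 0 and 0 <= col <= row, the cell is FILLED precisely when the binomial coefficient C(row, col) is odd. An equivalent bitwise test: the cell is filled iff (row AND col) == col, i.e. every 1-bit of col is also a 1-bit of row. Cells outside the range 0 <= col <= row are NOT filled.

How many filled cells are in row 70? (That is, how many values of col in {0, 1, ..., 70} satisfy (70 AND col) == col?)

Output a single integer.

70 in binary = 1000110
popcount(70) = number of 1-bits in 1000110 = 3
A col c satisfies (70 AND c) == c iff every set bit of c is also set in 70; each of the 3 set bits of 70 can independently be on or off in c.
count = 2^3 = 8

Answer: 8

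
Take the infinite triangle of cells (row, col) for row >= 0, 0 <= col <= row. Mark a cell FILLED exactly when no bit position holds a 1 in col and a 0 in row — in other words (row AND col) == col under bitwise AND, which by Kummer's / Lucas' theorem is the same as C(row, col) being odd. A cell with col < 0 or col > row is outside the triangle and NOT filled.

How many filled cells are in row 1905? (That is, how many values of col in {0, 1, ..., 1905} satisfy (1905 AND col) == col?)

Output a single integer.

Answer: 128

Derivation:
1905 in binary = 11101110001
popcount(1905) = number of 1-bits in 11101110001 = 7
A col c satisfies (1905 AND c) == c iff every set bit of c is also set in 1905; each of the 7 set bits of 1905 can independently be on or off in c.
count = 2^7 = 128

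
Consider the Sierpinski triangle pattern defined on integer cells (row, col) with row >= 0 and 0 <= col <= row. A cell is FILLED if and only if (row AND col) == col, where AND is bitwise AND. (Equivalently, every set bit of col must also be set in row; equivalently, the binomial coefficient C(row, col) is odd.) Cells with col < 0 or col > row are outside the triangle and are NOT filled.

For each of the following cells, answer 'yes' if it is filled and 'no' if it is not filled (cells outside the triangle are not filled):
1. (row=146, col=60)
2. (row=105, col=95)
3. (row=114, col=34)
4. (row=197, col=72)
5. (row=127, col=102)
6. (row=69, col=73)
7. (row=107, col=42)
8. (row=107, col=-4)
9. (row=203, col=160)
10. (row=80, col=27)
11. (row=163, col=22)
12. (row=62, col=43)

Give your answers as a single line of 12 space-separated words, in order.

(146,60): row=0b10010010, col=0b111100, row AND col = 0b10000 = 16; 16 != 60 -> empty
(105,95): row=0b1101001, col=0b1011111, row AND col = 0b1001001 = 73; 73 != 95 -> empty
(114,34): row=0b1110010, col=0b100010, row AND col = 0b100010 = 34; 34 == 34 -> filled
(197,72): row=0b11000101, col=0b1001000, row AND col = 0b1000000 = 64; 64 != 72 -> empty
(127,102): row=0b1111111, col=0b1100110, row AND col = 0b1100110 = 102; 102 == 102 -> filled
(69,73): col outside [0, 69] -> not filled
(107,42): row=0b1101011, col=0b101010, row AND col = 0b101010 = 42; 42 == 42 -> filled
(107,-4): col outside [0, 107] -> not filled
(203,160): row=0b11001011, col=0b10100000, row AND col = 0b10000000 = 128; 128 != 160 -> empty
(80,27): row=0b1010000, col=0b11011, row AND col = 0b10000 = 16; 16 != 27 -> empty
(163,22): row=0b10100011, col=0b10110, row AND col = 0b10 = 2; 2 != 22 -> empty
(62,43): row=0b111110, col=0b101011, row AND col = 0b101010 = 42; 42 != 43 -> empty

Answer: no no yes no yes no yes no no no no no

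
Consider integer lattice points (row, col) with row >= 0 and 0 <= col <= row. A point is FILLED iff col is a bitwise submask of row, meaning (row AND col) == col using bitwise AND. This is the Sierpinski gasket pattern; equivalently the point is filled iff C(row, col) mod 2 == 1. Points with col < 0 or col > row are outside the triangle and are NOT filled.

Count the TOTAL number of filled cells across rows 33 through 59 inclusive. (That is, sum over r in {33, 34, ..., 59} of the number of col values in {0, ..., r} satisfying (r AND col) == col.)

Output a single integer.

r33=100001 pc2: +4 =4
r34=100010 pc2: +4 =8
r35=100011 pc3: +8 =16
r36=100100 pc2: +4 =20
r37=100101 pc3: +8 =28
r38=100110 pc3: +8 =36
r39=100111 pc4: +16 =52
r40=101000 pc2: +4 =56
r41=101001 pc3: +8 =64
r42=101010 pc3: +8 =72
r43=101011 pc4: +16 =88
r44=101100 pc3: +8 =96
r45=101101 pc4: +16 =112
r46=101110 pc4: +16 =128
r47=101111 pc5: +32 =160
r48=110000 pc2: +4 =164
r49=110001 pc3: +8 =172
r50=110010 pc3: +8 =180
r51=110011 pc4: +16 =196
r52=110100 pc3: +8 =204
r53=110101 pc4: +16 =220
r54=110110 pc4: +16 =236
r55=110111 pc5: +32 =268
r56=111000 pc3: +8 =276
r57=111001 pc4: +16 =292
r58=111010 pc4: +16 =308
r59=111011 pc5: +32 =340

Answer: 340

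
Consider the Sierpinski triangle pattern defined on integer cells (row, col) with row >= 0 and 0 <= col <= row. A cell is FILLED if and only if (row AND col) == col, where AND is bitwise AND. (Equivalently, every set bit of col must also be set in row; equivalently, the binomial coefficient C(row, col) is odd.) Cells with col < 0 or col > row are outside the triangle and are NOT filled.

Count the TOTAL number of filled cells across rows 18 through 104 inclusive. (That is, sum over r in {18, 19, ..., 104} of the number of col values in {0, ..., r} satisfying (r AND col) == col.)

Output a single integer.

Answer: 1244

Derivation:
r18=10010 pc2: +4 =4
r19=10011 pc3: +8 =12
r20=10100 pc2: +4 =16
r21=10101 pc3: +8 =24
r22=10110 pc3: +8 =32
r23=10111 pc4: +16 =48
r24=11000 pc2: +4 =52
r25=11001 pc3: +8 =60
r26=11010 pc3: +8 =68
r27=11011 pc4: +16 =84
r28=11100 pc3: +8 =92
r29=11101 pc4: +16 =108
r30=11110 pc4: +16 =124
r31=11111 pc5: +32 =156
r32=100000 pc1: +2 =158
r33=100001 pc2: +4 =162
r34=100010 pc2: +4 =166
r35=100011 pc3: +8 =174
r36=100100 pc2: +4 =178
r37=100101 pc3: +8 =186
r38=100110 pc3: +8 =194
r39=100111 pc4: +16 =210
r40=101000 pc2: +4 =214
r41=101001 pc3: +8 =222
r42=101010 pc3: +8 =230
r43=101011 pc4: +16 =246
r44=101100 pc3: +8 =254
r45=101101 pc4: +16 =270
r46=101110 pc4: +16 =286
r47=101111 pc5: +32 =318
r48=110000 pc2: +4 =322
r49=110001 pc3: +8 =330
r50=110010 pc3: +8 =338
r51=110011 pc4: +16 =354
r52=110100 pc3: +8 =362
r53=110101 pc4: +16 =378
r54=110110 pc4: +16 =394
r55=110111 pc5: +32 =426
r56=111000 pc3: +8 =434
r57=111001 pc4: +16 =450
r58=111010 pc4: +16 =466
r59=111011 pc5: +32 =498
r60=111100 pc4: +16 =514
r61=111101 pc5: +32 =546
r62=111110 pc5: +32 =578
r63=111111 pc6: +64 =642
r64=1000000 pc1: +2 =644
r65=1000001 pc2: +4 =648
r66=1000010 pc2: +4 =652
r67=1000011 pc3: +8 =660
r68=1000100 pc2: +4 =664
r69=1000101 pc3: +8 =672
r70=1000110 pc3: +8 =680
r71=1000111 pc4: +16 =696
r72=1001000 pc2: +4 =700
r73=1001001 pc3: +8 =708
r74=1001010 pc3: +8 =716
r75=1001011 pc4: +16 =732
r76=1001100 pc3: +8 =740
r77=1001101 pc4: +16 =756
r78=1001110 pc4: +16 =772
r79=1001111 pc5: +32 =804
r80=1010000 pc2: +4 =808
r81=1010001 pc3: +8 =816
r82=1010010 pc3: +8 =824
r83=1010011 pc4: +16 =840
r84=1010100 pc3: +8 =848
r85=1010101 pc4: +16 =864
r86=1010110 pc4: +16 =880
r87=1010111 pc5: +32 =912
r88=1011000 pc3: +8 =920
r89=1011001 pc4: +16 =936
r90=1011010 pc4: +16 =952
r91=1011011 pc5: +32 =984
r92=1011100 pc4: +16 =1000
r93=1011101 pc5: +32 =1032
r94=1011110 pc5: +32 =1064
r95=1011111 pc6: +64 =1128
r96=1100000 pc2: +4 =1132
r97=1100001 pc3: +8 =1140
r98=1100010 pc3: +8 =1148
r99=1100011 pc4: +16 =1164
r100=1100100 pc3: +8 =1172
r101=1100101 pc4: +16 =1188
r102=1100110 pc4: +16 =1204
r103=1100111 pc5: +32 =1236
r104=1101000 pc3: +8 =1244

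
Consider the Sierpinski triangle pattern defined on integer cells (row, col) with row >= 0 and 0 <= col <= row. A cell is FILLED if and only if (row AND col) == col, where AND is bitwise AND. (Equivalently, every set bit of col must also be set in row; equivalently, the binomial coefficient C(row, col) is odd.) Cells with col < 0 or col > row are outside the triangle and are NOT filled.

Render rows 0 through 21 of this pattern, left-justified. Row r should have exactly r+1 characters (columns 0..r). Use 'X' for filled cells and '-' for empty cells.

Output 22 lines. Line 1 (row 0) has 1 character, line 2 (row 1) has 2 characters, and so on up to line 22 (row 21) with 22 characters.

Answer: X
XX
X-X
XXXX
X---X
XX--XX
X-X-X-X
XXXXXXXX
X-------X
XX------XX
X-X-----X-X
XXXX----XXXX
X---X---X---X
XX--XX--XX--XX
X-X-X-X-X-X-X-X
XXXXXXXXXXXXXXXX
X---------------X
XX--------------XX
X-X-------------X-X
XXXX------------XXXX
X---X-----------X---X
XX--XX----------XX--XX

Derivation:
r0=0: X
r1=1: XX
r2=10: X-X
r3=11: XXXX
r4=100: X---X
r5=101: XX--XX
r6=110: X-X-X-X
r7=111: XXXXXXXX
r8=1000: X-------X
r9=1001: XX------XX
r10=1010: X-X-----X-X
r11=1011: XXXX----XXXX
r12=1100: X---X---X---X
r13=1101: XX--XX--XX--XX
r14=1110: X-X-X-X-X-X-X-X
r15=1111: XXXXXXXXXXXXXXXX
r16=10000: X---------------X
r17=10001: XX--------------XX
r18=10010: X-X-------------X-X
r19=10011: XXXX------------XXXX
r20=10100: X---X-----------X---X
r21=10101: XX--XX----------XX--XX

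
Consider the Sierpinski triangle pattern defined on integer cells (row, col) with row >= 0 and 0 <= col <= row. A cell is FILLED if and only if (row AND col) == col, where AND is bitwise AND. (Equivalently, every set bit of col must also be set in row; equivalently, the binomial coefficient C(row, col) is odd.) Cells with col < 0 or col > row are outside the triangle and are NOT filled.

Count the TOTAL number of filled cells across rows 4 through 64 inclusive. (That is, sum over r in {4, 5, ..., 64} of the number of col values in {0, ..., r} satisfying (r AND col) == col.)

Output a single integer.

Answer: 722

Derivation:
r4=100 pc1: +2 =2
r5=101 pc2: +4 =6
r6=110 pc2: +4 =10
r7=111 pc3: +8 =18
r8=1000 pc1: +2 =20
r9=1001 pc2: +4 =24
r10=1010 pc2: +4 =28
r11=1011 pc3: +8 =36
r12=1100 pc2: +4 =40
r13=1101 pc3: +8 =48
r14=1110 pc3: +8 =56
r15=1111 pc4: +16 =72
r16=10000 pc1: +2 =74
r17=10001 pc2: +4 =78
r18=10010 pc2: +4 =82
r19=10011 pc3: +8 =90
r20=10100 pc2: +4 =94
r21=10101 pc3: +8 =102
r22=10110 pc3: +8 =110
r23=10111 pc4: +16 =126
r24=11000 pc2: +4 =130
r25=11001 pc3: +8 =138
r26=11010 pc3: +8 =146
r27=11011 pc4: +16 =162
r28=11100 pc3: +8 =170
r29=11101 pc4: +16 =186
r30=11110 pc4: +16 =202
r31=11111 pc5: +32 =234
r32=100000 pc1: +2 =236
r33=100001 pc2: +4 =240
r34=100010 pc2: +4 =244
r35=100011 pc3: +8 =252
r36=100100 pc2: +4 =256
r37=100101 pc3: +8 =264
r38=100110 pc3: +8 =272
r39=100111 pc4: +16 =288
r40=101000 pc2: +4 =292
r41=101001 pc3: +8 =300
r42=101010 pc3: +8 =308
r43=101011 pc4: +16 =324
r44=101100 pc3: +8 =332
r45=101101 pc4: +16 =348
r46=101110 pc4: +16 =364
r47=101111 pc5: +32 =396
r48=110000 pc2: +4 =400
r49=110001 pc3: +8 =408
r50=110010 pc3: +8 =416
r51=110011 pc4: +16 =432
r52=110100 pc3: +8 =440
r53=110101 pc4: +16 =456
r54=110110 pc4: +16 =472
r55=110111 pc5: +32 =504
r56=111000 pc3: +8 =512
r57=111001 pc4: +16 =528
r58=111010 pc4: +16 =544
r59=111011 pc5: +32 =576
r60=111100 pc4: +16 =592
r61=111101 pc5: +32 =624
r62=111110 pc5: +32 =656
r63=111111 pc6: +64 =720
r64=1000000 pc1: +2 =722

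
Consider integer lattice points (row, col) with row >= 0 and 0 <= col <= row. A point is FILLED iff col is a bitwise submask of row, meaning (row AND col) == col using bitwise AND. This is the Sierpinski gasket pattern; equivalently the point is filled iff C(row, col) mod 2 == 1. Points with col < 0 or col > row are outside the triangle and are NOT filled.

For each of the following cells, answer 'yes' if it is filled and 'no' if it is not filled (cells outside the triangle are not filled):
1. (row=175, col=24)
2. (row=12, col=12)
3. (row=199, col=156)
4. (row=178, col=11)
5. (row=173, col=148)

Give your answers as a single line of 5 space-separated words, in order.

(175,24): row=0b10101111, col=0b11000, row AND col = 0b1000 = 8; 8 != 24 -> empty
(12,12): row=0b1100, col=0b1100, row AND col = 0b1100 = 12; 12 == 12 -> filled
(199,156): row=0b11000111, col=0b10011100, row AND col = 0b10000100 = 132; 132 != 156 -> empty
(178,11): row=0b10110010, col=0b1011, row AND col = 0b10 = 2; 2 != 11 -> empty
(173,148): row=0b10101101, col=0b10010100, row AND col = 0b10000100 = 132; 132 != 148 -> empty

Answer: no yes no no no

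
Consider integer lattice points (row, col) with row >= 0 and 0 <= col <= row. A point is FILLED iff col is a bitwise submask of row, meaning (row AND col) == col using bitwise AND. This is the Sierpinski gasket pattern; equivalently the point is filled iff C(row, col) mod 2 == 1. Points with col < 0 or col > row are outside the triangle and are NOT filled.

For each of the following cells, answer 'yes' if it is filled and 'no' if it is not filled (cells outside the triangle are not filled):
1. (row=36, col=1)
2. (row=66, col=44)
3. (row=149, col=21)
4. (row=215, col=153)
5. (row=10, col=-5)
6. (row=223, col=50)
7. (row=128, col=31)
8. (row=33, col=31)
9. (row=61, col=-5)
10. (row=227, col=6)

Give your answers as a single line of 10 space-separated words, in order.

(36,1): row=0b100100, col=0b1, row AND col = 0b0 = 0; 0 != 1 -> empty
(66,44): row=0b1000010, col=0b101100, row AND col = 0b0 = 0; 0 != 44 -> empty
(149,21): row=0b10010101, col=0b10101, row AND col = 0b10101 = 21; 21 == 21 -> filled
(215,153): row=0b11010111, col=0b10011001, row AND col = 0b10010001 = 145; 145 != 153 -> empty
(10,-5): col outside [0, 10] -> not filled
(223,50): row=0b11011111, col=0b110010, row AND col = 0b10010 = 18; 18 != 50 -> empty
(128,31): row=0b10000000, col=0b11111, row AND col = 0b0 = 0; 0 != 31 -> empty
(33,31): row=0b100001, col=0b11111, row AND col = 0b1 = 1; 1 != 31 -> empty
(61,-5): col outside [0, 61] -> not filled
(227,6): row=0b11100011, col=0b110, row AND col = 0b10 = 2; 2 != 6 -> empty

Answer: no no yes no no no no no no no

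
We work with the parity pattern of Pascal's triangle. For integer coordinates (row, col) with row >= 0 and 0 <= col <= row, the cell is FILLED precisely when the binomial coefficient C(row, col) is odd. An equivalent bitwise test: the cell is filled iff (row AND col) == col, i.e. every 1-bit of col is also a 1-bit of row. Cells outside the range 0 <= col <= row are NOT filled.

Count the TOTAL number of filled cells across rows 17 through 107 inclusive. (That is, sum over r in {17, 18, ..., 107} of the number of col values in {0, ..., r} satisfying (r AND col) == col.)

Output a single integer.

Answer: 1312

Derivation:
r17=10001 pc2: +4 =4
r18=10010 pc2: +4 =8
r19=10011 pc3: +8 =16
r20=10100 pc2: +4 =20
r21=10101 pc3: +8 =28
r22=10110 pc3: +8 =36
r23=10111 pc4: +16 =52
r24=11000 pc2: +4 =56
r25=11001 pc3: +8 =64
r26=11010 pc3: +8 =72
r27=11011 pc4: +16 =88
r28=11100 pc3: +8 =96
r29=11101 pc4: +16 =112
r30=11110 pc4: +16 =128
r31=11111 pc5: +32 =160
r32=100000 pc1: +2 =162
r33=100001 pc2: +4 =166
r34=100010 pc2: +4 =170
r35=100011 pc3: +8 =178
r36=100100 pc2: +4 =182
r37=100101 pc3: +8 =190
r38=100110 pc3: +8 =198
r39=100111 pc4: +16 =214
r40=101000 pc2: +4 =218
r41=101001 pc3: +8 =226
r42=101010 pc3: +8 =234
r43=101011 pc4: +16 =250
r44=101100 pc3: +8 =258
r45=101101 pc4: +16 =274
r46=101110 pc4: +16 =290
r47=101111 pc5: +32 =322
r48=110000 pc2: +4 =326
r49=110001 pc3: +8 =334
r50=110010 pc3: +8 =342
r51=110011 pc4: +16 =358
r52=110100 pc3: +8 =366
r53=110101 pc4: +16 =382
r54=110110 pc4: +16 =398
r55=110111 pc5: +32 =430
r56=111000 pc3: +8 =438
r57=111001 pc4: +16 =454
r58=111010 pc4: +16 =470
r59=111011 pc5: +32 =502
r60=111100 pc4: +16 =518
r61=111101 pc5: +32 =550
r62=111110 pc5: +32 =582
r63=111111 pc6: +64 =646
r64=1000000 pc1: +2 =648
r65=1000001 pc2: +4 =652
r66=1000010 pc2: +4 =656
r67=1000011 pc3: +8 =664
r68=1000100 pc2: +4 =668
r69=1000101 pc3: +8 =676
r70=1000110 pc3: +8 =684
r71=1000111 pc4: +16 =700
r72=1001000 pc2: +4 =704
r73=1001001 pc3: +8 =712
r74=1001010 pc3: +8 =720
r75=1001011 pc4: +16 =736
r76=1001100 pc3: +8 =744
r77=1001101 pc4: +16 =760
r78=1001110 pc4: +16 =776
r79=1001111 pc5: +32 =808
r80=1010000 pc2: +4 =812
r81=1010001 pc3: +8 =820
r82=1010010 pc3: +8 =828
r83=1010011 pc4: +16 =844
r84=1010100 pc3: +8 =852
r85=1010101 pc4: +16 =868
r86=1010110 pc4: +16 =884
r87=1010111 pc5: +32 =916
r88=1011000 pc3: +8 =924
r89=1011001 pc4: +16 =940
r90=1011010 pc4: +16 =956
r91=1011011 pc5: +32 =988
r92=1011100 pc4: +16 =1004
r93=1011101 pc5: +32 =1036
r94=1011110 pc5: +32 =1068
r95=1011111 pc6: +64 =1132
r96=1100000 pc2: +4 =1136
r97=1100001 pc3: +8 =1144
r98=1100010 pc3: +8 =1152
r99=1100011 pc4: +16 =1168
r100=1100100 pc3: +8 =1176
r101=1100101 pc4: +16 =1192
r102=1100110 pc4: +16 =1208
r103=1100111 pc5: +32 =1240
r104=1101000 pc3: +8 =1248
r105=1101001 pc4: +16 =1264
r106=1101010 pc4: +16 =1280
r107=1101011 pc5: +32 =1312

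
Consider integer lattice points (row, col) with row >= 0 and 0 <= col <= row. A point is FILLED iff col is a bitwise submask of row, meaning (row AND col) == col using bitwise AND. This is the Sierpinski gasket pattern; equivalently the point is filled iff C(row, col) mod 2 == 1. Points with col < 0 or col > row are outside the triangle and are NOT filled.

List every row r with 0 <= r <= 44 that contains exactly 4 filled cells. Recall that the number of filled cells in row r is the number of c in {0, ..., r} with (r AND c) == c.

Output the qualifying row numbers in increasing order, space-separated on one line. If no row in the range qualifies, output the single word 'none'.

Answer: 3 5 6 9 10 12 17 18 20 24 33 34 36 40

Derivation:
Row r has 2^popcount(r) filled cells, so we need popcount(r) = log2(4) = 2.
Scan r = 0..44 and keep those with exactly 2 one-bits:
r=0=0 popcount=0 -> skip
r=1=1 popcount=1 -> skip
r=2=10 popcount=1 -> skip
r=3=11 popcount=2 -> KEEP
r=4=100 popcount=1 -> skip
r=5=101 popcount=2 -> KEEP
r=6=110 popcount=2 -> KEEP
r=7=111 popcount=3 -> skip
r=8=1000 popcount=1 -> skip
r=9=1001 popcount=2 -> KEEP
r=10=1010 popcount=2 -> KEEP
r=11=1011 popcount=3 -> skip
r=12=1100 popcount=2 -> KEEP
r=13=1101 popcount=3 -> skip
r=14=1110 popcount=3 -> skip
r=15=1111 popcount=4 -> skip
r=16=10000 popcount=1 -> skip
r=17=10001 popcount=2 -> KEEP
r=18=10010 popcount=2 -> KEEP
r=19=10011 popcount=3 -> skip
r=20=10100 popcount=2 -> KEEP
r=21=10101 popcount=3 -> skip
r=22=10110 popcount=3 -> skip
r=23=10111 popcount=4 -> skip
r=24=11000 popcount=2 -> KEEP
r=25=11001 popcount=3 -> skip
r=26=11010 popcount=3 -> skip
r=27=11011 popcount=4 -> skip
r=28=11100 popcount=3 -> skip
r=29=11101 popcount=4 -> skip
r=30=11110 popcount=4 -> skip
r=31=11111 popcount=5 -> skip
r=32=100000 popcount=1 -> skip
r=33=100001 popcount=2 -> KEEP
r=34=100010 popcount=2 -> KEEP
r=35=100011 popcount=3 -> skip
r=36=100100 popcount=2 -> KEEP
r=37=100101 popcount=3 -> skip
r=38=100110 popcount=3 -> skip
r=39=100111 popcount=4 -> skip
r=40=101000 popcount=2 -> KEEP
r=41=101001 popcount=3 -> skip
r=42=101010 popcount=3 -> skip
r=43=101011 popcount=4 -> skip
r=44=101100 popcount=3 -> skip
Kept rows: 3 5 6 9 10 12 17 18 20 24 33 34 36 40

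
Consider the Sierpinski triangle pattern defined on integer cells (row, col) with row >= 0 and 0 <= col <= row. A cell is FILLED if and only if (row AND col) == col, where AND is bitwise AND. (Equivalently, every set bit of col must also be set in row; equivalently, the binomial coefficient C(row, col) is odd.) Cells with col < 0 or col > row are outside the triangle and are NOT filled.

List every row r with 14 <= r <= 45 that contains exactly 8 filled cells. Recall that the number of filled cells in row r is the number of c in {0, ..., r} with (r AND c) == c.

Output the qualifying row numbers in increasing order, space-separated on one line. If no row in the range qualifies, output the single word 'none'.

Row r has 2^popcount(r) filled cells, so we need popcount(r) = log2(8) = 3.
Scan r = 14..45 and keep those with exactly 3 one-bits:
r=14=1110 popcount=3 -> KEEP
r=15=1111 popcount=4 -> skip
r=16=10000 popcount=1 -> skip
r=17=10001 popcount=2 -> skip
r=18=10010 popcount=2 -> skip
r=19=10011 popcount=3 -> KEEP
r=20=10100 popcount=2 -> skip
r=21=10101 popcount=3 -> KEEP
r=22=10110 popcount=3 -> KEEP
r=23=10111 popcount=4 -> skip
r=24=11000 popcount=2 -> skip
r=25=11001 popcount=3 -> KEEP
r=26=11010 popcount=3 -> KEEP
r=27=11011 popcount=4 -> skip
r=28=11100 popcount=3 -> KEEP
r=29=11101 popcount=4 -> skip
r=30=11110 popcount=4 -> skip
r=31=11111 popcount=5 -> skip
r=32=100000 popcount=1 -> skip
r=33=100001 popcount=2 -> skip
r=34=100010 popcount=2 -> skip
r=35=100011 popcount=3 -> KEEP
r=36=100100 popcount=2 -> skip
r=37=100101 popcount=3 -> KEEP
r=38=100110 popcount=3 -> KEEP
r=39=100111 popcount=4 -> skip
r=40=101000 popcount=2 -> skip
r=41=101001 popcount=3 -> KEEP
r=42=101010 popcount=3 -> KEEP
r=43=101011 popcount=4 -> skip
r=44=101100 popcount=3 -> KEEP
r=45=101101 popcount=4 -> skip
Kept rows: 14 19 21 22 25 26 28 35 37 38 41 42 44

Answer: 14 19 21 22 25 26 28 35 37 38 41 42 44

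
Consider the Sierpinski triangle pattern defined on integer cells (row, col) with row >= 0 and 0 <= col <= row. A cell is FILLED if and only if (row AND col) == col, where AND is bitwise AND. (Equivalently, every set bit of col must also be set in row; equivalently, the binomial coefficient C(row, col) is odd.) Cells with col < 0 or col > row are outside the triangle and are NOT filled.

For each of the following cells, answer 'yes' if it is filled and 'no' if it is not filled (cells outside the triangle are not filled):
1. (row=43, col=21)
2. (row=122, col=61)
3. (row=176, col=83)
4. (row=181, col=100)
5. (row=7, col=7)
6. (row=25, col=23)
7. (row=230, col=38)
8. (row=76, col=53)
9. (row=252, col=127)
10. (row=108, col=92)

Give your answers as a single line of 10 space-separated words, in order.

(43,21): row=0b101011, col=0b10101, row AND col = 0b1 = 1; 1 != 21 -> empty
(122,61): row=0b1111010, col=0b111101, row AND col = 0b111000 = 56; 56 != 61 -> empty
(176,83): row=0b10110000, col=0b1010011, row AND col = 0b10000 = 16; 16 != 83 -> empty
(181,100): row=0b10110101, col=0b1100100, row AND col = 0b100100 = 36; 36 != 100 -> empty
(7,7): row=0b111, col=0b111, row AND col = 0b111 = 7; 7 == 7 -> filled
(25,23): row=0b11001, col=0b10111, row AND col = 0b10001 = 17; 17 != 23 -> empty
(230,38): row=0b11100110, col=0b100110, row AND col = 0b100110 = 38; 38 == 38 -> filled
(76,53): row=0b1001100, col=0b110101, row AND col = 0b100 = 4; 4 != 53 -> empty
(252,127): row=0b11111100, col=0b1111111, row AND col = 0b1111100 = 124; 124 != 127 -> empty
(108,92): row=0b1101100, col=0b1011100, row AND col = 0b1001100 = 76; 76 != 92 -> empty

Answer: no no no no yes no yes no no no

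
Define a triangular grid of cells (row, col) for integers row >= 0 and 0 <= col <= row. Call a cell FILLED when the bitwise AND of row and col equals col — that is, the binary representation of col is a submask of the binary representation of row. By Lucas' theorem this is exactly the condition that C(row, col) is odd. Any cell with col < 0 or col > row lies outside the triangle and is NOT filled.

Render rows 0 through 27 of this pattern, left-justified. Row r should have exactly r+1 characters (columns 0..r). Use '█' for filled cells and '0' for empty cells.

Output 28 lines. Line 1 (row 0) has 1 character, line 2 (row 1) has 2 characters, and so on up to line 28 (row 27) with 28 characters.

r0=0: █
r1=1: ██
r2=10: █0█
r3=11: ████
r4=100: █000█
r5=101: ██00██
r6=110: █0█0█0█
r7=111: ████████
r8=1000: █0000000█
r9=1001: ██000000██
r10=1010: █0█00000█0█
r11=1011: ████0000████
r12=1100: █000█000█000█
r13=1101: ██00██00██00██
r14=1110: █0█0█0█0█0█0█0█
r15=1111: ████████████████
r16=10000: █000000000000000█
r17=10001: ██00000000000000██
r18=10010: █0█0000000000000█0█
r19=10011: ████000000000000████
r20=10100: █000█00000000000█000█
r21=10101: ██00██0000000000██00██
r22=10110: █0█0█0█000000000█0█0█0█
r23=10111: ████████00000000████████
r24=11000: █0000000█0000000█0000000█
r25=11001: ██000000██000000██000000██
r26=11010: █0█00000█0█00000█0█00000█0█
r27=11011: ████0000████0000████0000████

Answer: █
██
█0█
████
█000█
██00██
█0█0█0█
████████
█0000000█
██000000██
█0█00000█0█
████0000████
█000█000█000█
██00██00██00██
█0█0█0█0█0█0█0█
████████████████
█000000000000000█
██00000000000000██
█0█0000000000000█0█
████000000000000████
█000█00000000000█000█
██00██0000000000██00██
█0█0█0█000000000█0█0█0█
████████00000000████████
█0000000█0000000█0000000█
██000000██000000██000000██
█0█00000█0█00000█0█00000█0█
████0000████0000████0000████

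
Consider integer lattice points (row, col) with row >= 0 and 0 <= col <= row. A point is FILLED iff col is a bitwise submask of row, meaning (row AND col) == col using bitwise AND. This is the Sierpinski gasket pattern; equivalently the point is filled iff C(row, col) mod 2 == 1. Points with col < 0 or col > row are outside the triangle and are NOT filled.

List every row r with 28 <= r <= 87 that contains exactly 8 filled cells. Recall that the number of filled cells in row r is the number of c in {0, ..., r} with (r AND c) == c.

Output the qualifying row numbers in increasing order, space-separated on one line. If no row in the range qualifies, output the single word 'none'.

Row r has 2^popcount(r) filled cells, so we need popcount(r) = log2(8) = 3.
Scan r = 28..87 and keep those with exactly 3 one-bits:
r=28=11100 popcount=3 -> KEEP
r=29=11101 popcount=4 -> skip
r=30=11110 popcount=4 -> skip
r=31=11111 popcount=5 -> skip
r=32=100000 popcount=1 -> skip
r=33=100001 popcount=2 -> skip
r=34=100010 popcount=2 -> skip
r=35=100011 popcount=3 -> KEEP
r=36=100100 popcount=2 -> skip
r=37=100101 popcount=3 -> KEEP
r=38=100110 popcount=3 -> KEEP
r=39=100111 popcount=4 -> skip
r=40=101000 popcount=2 -> skip
r=41=101001 popcount=3 -> KEEP
r=42=101010 popcount=3 -> KEEP
r=43=101011 popcount=4 -> skip
r=44=101100 popcount=3 -> KEEP
r=45=101101 popcount=4 -> skip
r=46=101110 popcount=4 -> skip
r=47=101111 popcount=5 -> skip
r=48=110000 popcount=2 -> skip
r=49=110001 popcount=3 -> KEEP
r=50=110010 popcount=3 -> KEEP
r=51=110011 popcount=4 -> skip
r=52=110100 popcount=3 -> KEEP
r=53=110101 popcount=4 -> skip
r=54=110110 popcount=4 -> skip
r=55=110111 popcount=5 -> skip
r=56=111000 popcount=3 -> KEEP
r=57=111001 popcount=4 -> skip
r=58=111010 popcount=4 -> skip
r=59=111011 popcount=5 -> skip
r=60=111100 popcount=4 -> skip
r=61=111101 popcount=5 -> skip
r=62=111110 popcount=5 -> skip
r=63=111111 popcount=6 -> skip
r=64=1000000 popcount=1 -> skip
r=65=1000001 popcount=2 -> skip
r=66=1000010 popcount=2 -> skip
r=67=1000011 popcount=3 -> KEEP
r=68=1000100 popcount=2 -> skip
r=69=1000101 popcount=3 -> KEEP
r=70=1000110 popcount=3 -> KEEP
r=71=1000111 popcount=4 -> skip
r=72=1001000 popcount=2 -> skip
r=73=1001001 popcount=3 -> KEEP
r=74=1001010 popcount=3 -> KEEP
r=75=1001011 popcount=4 -> skip
r=76=1001100 popcount=3 -> KEEP
r=77=1001101 popcount=4 -> skip
r=78=1001110 popcount=4 -> skip
r=79=1001111 popcount=5 -> skip
r=80=1010000 popcount=2 -> skip
r=81=1010001 popcount=3 -> KEEP
r=82=1010010 popcount=3 -> KEEP
r=83=1010011 popcount=4 -> skip
r=84=1010100 popcount=3 -> KEEP
r=85=1010101 popcount=4 -> skip
r=86=1010110 popcount=4 -> skip
r=87=1010111 popcount=5 -> skip
Kept rows: 28 35 37 38 41 42 44 49 50 52 56 67 69 70 73 74 76 81 82 84

Answer: 28 35 37 38 41 42 44 49 50 52 56 67 69 70 73 74 76 81 82 84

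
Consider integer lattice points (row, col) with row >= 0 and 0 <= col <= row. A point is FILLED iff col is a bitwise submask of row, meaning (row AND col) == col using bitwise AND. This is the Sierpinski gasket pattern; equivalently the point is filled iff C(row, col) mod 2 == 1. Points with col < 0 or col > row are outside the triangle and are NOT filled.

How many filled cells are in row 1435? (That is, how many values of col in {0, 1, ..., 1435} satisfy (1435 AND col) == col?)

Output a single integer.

1435 in binary = 10110011011
popcount(1435) = number of 1-bits in 10110011011 = 7
A col c satisfies (1435 AND c) == c iff every set bit of c is also set in 1435; each of the 7 set bits of 1435 can independently be on or off in c.
count = 2^7 = 128

Answer: 128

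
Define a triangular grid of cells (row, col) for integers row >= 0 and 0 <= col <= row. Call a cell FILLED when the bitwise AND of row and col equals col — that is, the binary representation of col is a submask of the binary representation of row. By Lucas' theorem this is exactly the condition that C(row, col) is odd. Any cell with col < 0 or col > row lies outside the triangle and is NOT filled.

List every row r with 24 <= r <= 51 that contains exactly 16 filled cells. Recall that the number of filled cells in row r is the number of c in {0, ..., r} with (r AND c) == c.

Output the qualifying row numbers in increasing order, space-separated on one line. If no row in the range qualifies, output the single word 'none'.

Row r has 2^popcount(r) filled cells, so we need popcount(r) = log2(16) = 4.
Scan r = 24..51 and keep those with exactly 4 one-bits:
r=24=11000 popcount=2 -> skip
r=25=11001 popcount=3 -> skip
r=26=11010 popcount=3 -> skip
r=27=11011 popcount=4 -> KEEP
r=28=11100 popcount=3 -> skip
r=29=11101 popcount=4 -> KEEP
r=30=11110 popcount=4 -> KEEP
r=31=11111 popcount=5 -> skip
r=32=100000 popcount=1 -> skip
r=33=100001 popcount=2 -> skip
r=34=100010 popcount=2 -> skip
r=35=100011 popcount=3 -> skip
r=36=100100 popcount=2 -> skip
r=37=100101 popcount=3 -> skip
r=38=100110 popcount=3 -> skip
r=39=100111 popcount=4 -> KEEP
r=40=101000 popcount=2 -> skip
r=41=101001 popcount=3 -> skip
r=42=101010 popcount=3 -> skip
r=43=101011 popcount=4 -> KEEP
r=44=101100 popcount=3 -> skip
r=45=101101 popcount=4 -> KEEP
r=46=101110 popcount=4 -> KEEP
r=47=101111 popcount=5 -> skip
r=48=110000 popcount=2 -> skip
r=49=110001 popcount=3 -> skip
r=50=110010 popcount=3 -> skip
r=51=110011 popcount=4 -> KEEP
Kept rows: 27 29 30 39 43 45 46 51

Answer: 27 29 30 39 43 45 46 51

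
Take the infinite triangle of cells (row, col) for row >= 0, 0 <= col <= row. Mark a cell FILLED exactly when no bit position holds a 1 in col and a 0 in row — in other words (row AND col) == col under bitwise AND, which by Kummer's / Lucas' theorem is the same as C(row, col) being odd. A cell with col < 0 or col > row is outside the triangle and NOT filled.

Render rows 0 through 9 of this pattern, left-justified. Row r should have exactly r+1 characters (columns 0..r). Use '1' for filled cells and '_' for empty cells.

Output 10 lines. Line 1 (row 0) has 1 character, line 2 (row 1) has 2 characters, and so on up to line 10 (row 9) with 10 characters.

r0=0: 1
r1=1: 11
r2=10: 1_1
r3=11: 1111
r4=100: 1___1
r5=101: 11__11
r6=110: 1_1_1_1
r7=111: 11111111
r8=1000: 1_______1
r9=1001: 11______11

Answer: 1
11
1_1
1111
1___1
11__11
1_1_1_1
11111111
1_______1
11______11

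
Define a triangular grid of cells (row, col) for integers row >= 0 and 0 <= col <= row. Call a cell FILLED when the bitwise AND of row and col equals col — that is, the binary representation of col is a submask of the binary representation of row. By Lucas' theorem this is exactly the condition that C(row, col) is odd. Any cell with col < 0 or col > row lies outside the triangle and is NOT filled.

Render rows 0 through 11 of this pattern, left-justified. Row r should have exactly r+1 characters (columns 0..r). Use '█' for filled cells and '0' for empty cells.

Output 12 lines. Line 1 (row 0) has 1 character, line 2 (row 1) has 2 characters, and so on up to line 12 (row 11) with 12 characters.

r0=0: █
r1=1: ██
r2=10: █0█
r3=11: ████
r4=100: █000█
r5=101: ██00██
r6=110: █0█0█0█
r7=111: ████████
r8=1000: █0000000█
r9=1001: ██000000██
r10=1010: █0█00000█0█
r11=1011: ████0000████

Answer: █
██
█0█
████
█000█
██00██
█0█0█0█
████████
█0000000█
██000000██
█0█00000█0█
████0000████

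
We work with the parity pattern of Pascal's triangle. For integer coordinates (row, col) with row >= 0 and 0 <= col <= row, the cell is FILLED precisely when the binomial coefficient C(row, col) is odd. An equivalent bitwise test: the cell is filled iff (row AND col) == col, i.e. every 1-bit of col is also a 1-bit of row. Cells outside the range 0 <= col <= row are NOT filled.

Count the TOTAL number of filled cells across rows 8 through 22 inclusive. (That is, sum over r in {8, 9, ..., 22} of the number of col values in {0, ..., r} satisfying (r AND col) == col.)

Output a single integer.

Answer: 92

Derivation:
r8=1000 pc1: +2 =2
r9=1001 pc2: +4 =6
r10=1010 pc2: +4 =10
r11=1011 pc3: +8 =18
r12=1100 pc2: +4 =22
r13=1101 pc3: +8 =30
r14=1110 pc3: +8 =38
r15=1111 pc4: +16 =54
r16=10000 pc1: +2 =56
r17=10001 pc2: +4 =60
r18=10010 pc2: +4 =64
r19=10011 pc3: +8 =72
r20=10100 pc2: +4 =76
r21=10101 pc3: +8 =84
r22=10110 pc3: +8 =92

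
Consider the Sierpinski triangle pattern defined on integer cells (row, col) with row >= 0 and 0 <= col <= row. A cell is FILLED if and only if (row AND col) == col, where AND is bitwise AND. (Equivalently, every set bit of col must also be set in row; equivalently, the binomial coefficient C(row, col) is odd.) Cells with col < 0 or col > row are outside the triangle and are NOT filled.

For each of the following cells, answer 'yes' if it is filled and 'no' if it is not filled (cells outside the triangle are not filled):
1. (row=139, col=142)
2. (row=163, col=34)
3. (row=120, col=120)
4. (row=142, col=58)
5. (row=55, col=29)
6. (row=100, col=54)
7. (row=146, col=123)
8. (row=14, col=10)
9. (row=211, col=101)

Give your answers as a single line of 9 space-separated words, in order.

(139,142): col outside [0, 139] -> not filled
(163,34): row=0b10100011, col=0b100010, row AND col = 0b100010 = 34; 34 == 34 -> filled
(120,120): row=0b1111000, col=0b1111000, row AND col = 0b1111000 = 120; 120 == 120 -> filled
(142,58): row=0b10001110, col=0b111010, row AND col = 0b1010 = 10; 10 != 58 -> empty
(55,29): row=0b110111, col=0b11101, row AND col = 0b10101 = 21; 21 != 29 -> empty
(100,54): row=0b1100100, col=0b110110, row AND col = 0b100100 = 36; 36 != 54 -> empty
(146,123): row=0b10010010, col=0b1111011, row AND col = 0b10010 = 18; 18 != 123 -> empty
(14,10): row=0b1110, col=0b1010, row AND col = 0b1010 = 10; 10 == 10 -> filled
(211,101): row=0b11010011, col=0b1100101, row AND col = 0b1000001 = 65; 65 != 101 -> empty

Answer: no yes yes no no no no yes no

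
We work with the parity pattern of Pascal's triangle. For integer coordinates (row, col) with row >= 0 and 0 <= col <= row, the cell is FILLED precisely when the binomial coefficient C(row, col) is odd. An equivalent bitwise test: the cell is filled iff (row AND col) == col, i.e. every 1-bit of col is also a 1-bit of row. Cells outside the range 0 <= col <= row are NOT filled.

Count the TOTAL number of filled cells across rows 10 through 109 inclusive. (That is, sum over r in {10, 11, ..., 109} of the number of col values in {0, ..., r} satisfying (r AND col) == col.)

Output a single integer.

r10=1010 pc2: +4 =4
r11=1011 pc3: +8 =12
r12=1100 pc2: +4 =16
r13=1101 pc3: +8 =24
r14=1110 pc3: +8 =32
r15=1111 pc4: +16 =48
r16=10000 pc1: +2 =50
r17=10001 pc2: +4 =54
r18=10010 pc2: +4 =58
r19=10011 pc3: +8 =66
r20=10100 pc2: +4 =70
r21=10101 pc3: +8 =78
r22=10110 pc3: +8 =86
r23=10111 pc4: +16 =102
r24=11000 pc2: +4 =106
r25=11001 pc3: +8 =114
r26=11010 pc3: +8 =122
r27=11011 pc4: +16 =138
r28=11100 pc3: +8 =146
r29=11101 pc4: +16 =162
r30=11110 pc4: +16 =178
r31=11111 pc5: +32 =210
r32=100000 pc1: +2 =212
r33=100001 pc2: +4 =216
r34=100010 pc2: +4 =220
r35=100011 pc3: +8 =228
r36=100100 pc2: +4 =232
r37=100101 pc3: +8 =240
r38=100110 pc3: +8 =248
r39=100111 pc4: +16 =264
r40=101000 pc2: +4 =268
r41=101001 pc3: +8 =276
r42=101010 pc3: +8 =284
r43=101011 pc4: +16 =300
r44=101100 pc3: +8 =308
r45=101101 pc4: +16 =324
r46=101110 pc4: +16 =340
r47=101111 pc5: +32 =372
r48=110000 pc2: +4 =376
r49=110001 pc3: +8 =384
r50=110010 pc3: +8 =392
r51=110011 pc4: +16 =408
r52=110100 pc3: +8 =416
r53=110101 pc4: +16 =432
r54=110110 pc4: +16 =448
r55=110111 pc5: +32 =480
r56=111000 pc3: +8 =488
r57=111001 pc4: +16 =504
r58=111010 pc4: +16 =520
r59=111011 pc5: +32 =552
r60=111100 pc4: +16 =568
r61=111101 pc5: +32 =600
r62=111110 pc5: +32 =632
r63=111111 pc6: +64 =696
r64=1000000 pc1: +2 =698
r65=1000001 pc2: +4 =702
r66=1000010 pc2: +4 =706
r67=1000011 pc3: +8 =714
r68=1000100 pc2: +4 =718
r69=1000101 pc3: +8 =726
r70=1000110 pc3: +8 =734
r71=1000111 pc4: +16 =750
r72=1001000 pc2: +4 =754
r73=1001001 pc3: +8 =762
r74=1001010 pc3: +8 =770
r75=1001011 pc4: +16 =786
r76=1001100 pc3: +8 =794
r77=1001101 pc4: +16 =810
r78=1001110 pc4: +16 =826
r79=1001111 pc5: +32 =858
r80=1010000 pc2: +4 =862
r81=1010001 pc3: +8 =870
r82=1010010 pc3: +8 =878
r83=1010011 pc4: +16 =894
r84=1010100 pc3: +8 =902
r85=1010101 pc4: +16 =918
r86=1010110 pc4: +16 =934
r87=1010111 pc5: +32 =966
r88=1011000 pc3: +8 =974
r89=1011001 pc4: +16 =990
r90=1011010 pc4: +16 =1006
r91=1011011 pc5: +32 =1038
r92=1011100 pc4: +16 =1054
r93=1011101 pc5: +32 =1086
r94=1011110 pc5: +32 =1118
r95=1011111 pc6: +64 =1182
r96=1100000 pc2: +4 =1186
r97=1100001 pc3: +8 =1194
r98=1100010 pc3: +8 =1202
r99=1100011 pc4: +16 =1218
r100=1100100 pc3: +8 =1226
r101=1100101 pc4: +16 =1242
r102=1100110 pc4: +16 =1258
r103=1100111 pc5: +32 =1290
r104=1101000 pc3: +8 =1298
r105=1101001 pc4: +16 =1314
r106=1101010 pc4: +16 =1330
r107=1101011 pc5: +32 =1362
r108=1101100 pc4: +16 =1378
r109=1101101 pc5: +32 =1410

Answer: 1410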